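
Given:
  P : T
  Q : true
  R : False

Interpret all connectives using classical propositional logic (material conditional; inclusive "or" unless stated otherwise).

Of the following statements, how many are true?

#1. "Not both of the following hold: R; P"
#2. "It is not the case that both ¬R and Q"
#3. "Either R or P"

#1: Formalization: R ↑ P

R ↑ P = F ↑ T = T
Hence #1 is true.

#2: Parsed as ¬R ↑ Q

¬R = ¬F = T
¬R ↑ Q = T ↑ T = F
Thus #2 is false.

#3: This is R ∨ P.

R ∨ P = F ∨ T = T
Hence #3 is true.

2 of the 3 statements are true (#1, #3).

2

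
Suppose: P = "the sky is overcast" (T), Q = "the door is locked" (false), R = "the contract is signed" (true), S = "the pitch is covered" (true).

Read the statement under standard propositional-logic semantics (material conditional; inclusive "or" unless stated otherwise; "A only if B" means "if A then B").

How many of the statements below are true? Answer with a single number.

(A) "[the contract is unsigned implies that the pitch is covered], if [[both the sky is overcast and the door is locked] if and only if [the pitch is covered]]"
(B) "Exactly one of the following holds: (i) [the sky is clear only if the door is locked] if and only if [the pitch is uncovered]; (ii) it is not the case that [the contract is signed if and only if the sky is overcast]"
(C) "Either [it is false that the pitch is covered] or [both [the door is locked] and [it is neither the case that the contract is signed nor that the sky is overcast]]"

(A): In symbols: ((P & Q) <-> S) -> (~R -> S)

P & Q = T & F = F
(P & Q) <-> S = F <-> T = F
~R = ~T = F
~R -> S = F -> T = T
((P & Q) <-> S) -> (~R -> S) = F -> T = T
Hence (A) is true.

(B): Parsed as ((~P -> Q) <-> ~S) xor ~(R <-> P)

~P = ~T = F
~P -> Q = F -> F = T
~S = ~T = F
(~P -> Q) <-> ~S = T <-> F = F
R <-> P = T <-> T = T
~(R <-> P) = ~T = F
((~P -> Q) <-> ~S) xor ~(R <-> P) = F xor F = F
So (B) is false.

(C): Parsed as ~S | (Q & (R nor P))

~S = ~T = F
R nor P = T nor T = F
Q & (R nor P) = F & F = F
~S | (Q & (R nor P)) = F | F = F
Hence (C) is false.

True statements: 1 ((A)).

1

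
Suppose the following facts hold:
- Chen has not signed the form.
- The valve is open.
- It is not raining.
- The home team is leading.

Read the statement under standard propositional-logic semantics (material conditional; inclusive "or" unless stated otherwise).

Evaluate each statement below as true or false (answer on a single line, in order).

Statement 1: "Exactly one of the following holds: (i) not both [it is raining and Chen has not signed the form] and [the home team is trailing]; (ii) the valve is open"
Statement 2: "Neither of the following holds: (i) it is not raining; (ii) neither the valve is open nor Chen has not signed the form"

Statement 1 False; Statement 2 False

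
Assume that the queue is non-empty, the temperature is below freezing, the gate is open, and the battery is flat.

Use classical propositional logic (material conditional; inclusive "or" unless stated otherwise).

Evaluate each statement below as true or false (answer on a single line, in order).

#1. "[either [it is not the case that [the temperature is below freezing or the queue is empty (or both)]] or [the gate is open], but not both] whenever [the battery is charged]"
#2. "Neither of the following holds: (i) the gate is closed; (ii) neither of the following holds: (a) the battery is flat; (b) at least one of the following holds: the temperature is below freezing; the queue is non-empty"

#1 True / #2 True

Let N = "the battery is charged" (F), P = "the temperature is below freezing" (T), S = "the queue is empty" (F), M = "the gate is open" (T).

#1: Parsed as N -> (~(P | S) xor M)

P | S = T | F = T
~(P | S) = ~T = F
~(P | S) xor M = F xor T = T
N -> (~(P | S) xor M) = F -> T = T
So #1 is true.

#2: In symbols: ~M nor (~N nor (P | ~S))

~M = ~T = F
~N = ~F = T
~S = ~F = T
P | ~S = T | T = T
~N nor (P | ~S) = T nor T = F
~M nor (~N nor (P | ~S)) = F nor F = T
Thus #2 is true.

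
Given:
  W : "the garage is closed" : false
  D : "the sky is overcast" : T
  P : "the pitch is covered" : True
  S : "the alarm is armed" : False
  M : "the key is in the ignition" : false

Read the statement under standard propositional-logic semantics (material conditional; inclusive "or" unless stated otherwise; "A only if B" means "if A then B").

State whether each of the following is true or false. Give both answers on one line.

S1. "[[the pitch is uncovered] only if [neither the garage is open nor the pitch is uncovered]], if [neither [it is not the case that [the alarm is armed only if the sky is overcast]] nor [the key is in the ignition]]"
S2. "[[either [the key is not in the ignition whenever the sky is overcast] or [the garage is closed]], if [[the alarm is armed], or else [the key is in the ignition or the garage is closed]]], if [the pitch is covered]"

S1 true / S2 true

S1: Parsed as (~(S -> D) nor M) -> (~P -> (~W nor ~P))

S -> D = F -> T = T
~(S -> D) = ~T = F
~(S -> D) nor M = F nor F = T
~P = ~T = F
~W = ~F = T
~P = ~T = F
~W nor ~P = T nor F = F
~P -> (~W nor ~P) = F -> F = T
(~(S -> D) nor M) -> (~P -> (~W nor ~P)) = T -> T = T
Thus S1 is true.

S2: Formalization: P -> ((S | (M | W)) -> ((D -> ~M) | W))

M | W = F | F = F
S | (M | W) = F | F = F
~M = ~F = T
D -> ~M = T -> T = T
(D -> ~M) | W = T | F = T
(S | (M | W)) -> ((D -> ~M) | W) = F -> T = T
P -> ((S | (M | W)) -> ((D -> ~M) | W)) = T -> T = T
Thus S2 is true.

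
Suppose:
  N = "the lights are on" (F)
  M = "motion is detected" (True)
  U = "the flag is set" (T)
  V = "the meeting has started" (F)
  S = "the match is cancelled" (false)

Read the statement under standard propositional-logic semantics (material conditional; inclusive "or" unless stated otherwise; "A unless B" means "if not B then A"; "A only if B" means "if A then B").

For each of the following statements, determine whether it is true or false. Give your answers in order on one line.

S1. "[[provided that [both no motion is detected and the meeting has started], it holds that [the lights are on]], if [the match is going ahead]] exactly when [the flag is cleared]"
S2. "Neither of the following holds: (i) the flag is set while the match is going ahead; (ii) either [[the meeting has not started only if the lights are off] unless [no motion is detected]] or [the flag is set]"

S1: In symbols: (not S -> ((not M and V) -> N)) iff not U

not S = not False = True
not M = not True = False
not M and V = False and False = False
(not M and V) -> N = False -> False = True
not S -> ((not M and V) -> N) = True -> True = True
not U = not True = False
(not S -> ((not M and V) -> N)) iff not U = True iff False = False
Thus S1 is false.

S2: Formalization: (U and not S) nor (((not V -> not N) or not M) or U)

not S = not False = True
U and not S = True and True = True
not V = not False = True
not N = not False = True
not V -> not N = True -> True = True
not M = not True = False
(not V -> not N) or not M = True or False = True
((not V -> not N) or not M) or U = True or True = True
(U and not S) nor (((not V -> not N) or not M) or U) = True nor True = False
Thus S2 is false.

S1 false / S2 false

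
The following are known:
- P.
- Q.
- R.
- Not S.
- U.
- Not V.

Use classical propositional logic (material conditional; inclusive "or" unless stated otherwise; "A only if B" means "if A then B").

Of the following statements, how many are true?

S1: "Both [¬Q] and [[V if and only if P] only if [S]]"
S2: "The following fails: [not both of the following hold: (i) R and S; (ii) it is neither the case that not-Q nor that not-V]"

0

S1: Parsed as ¬Q ∧ ((V ↔ P) → S)

¬Q = ¬T = F
V ↔ P = F ↔ T = F
(V ↔ P) → S = F → F = T
¬Q ∧ ((V ↔ P) → S) = F ∧ T = F
Thus S1 is false.

S2: In symbols: ¬((R ∧ S) ↑ (¬Q ↓ ¬V))

R ∧ S = T ∧ F = F
¬Q = ¬T = F
¬V = ¬F = T
¬Q ↓ ¬V = F ↓ T = F
(R ∧ S) ↑ (¬Q ↓ ¬V) = F ↑ F = T
¬((R ∧ S) ↑ (¬Q ↓ ¬V)) = ¬T = F
Hence S2 is false.

Count: 0.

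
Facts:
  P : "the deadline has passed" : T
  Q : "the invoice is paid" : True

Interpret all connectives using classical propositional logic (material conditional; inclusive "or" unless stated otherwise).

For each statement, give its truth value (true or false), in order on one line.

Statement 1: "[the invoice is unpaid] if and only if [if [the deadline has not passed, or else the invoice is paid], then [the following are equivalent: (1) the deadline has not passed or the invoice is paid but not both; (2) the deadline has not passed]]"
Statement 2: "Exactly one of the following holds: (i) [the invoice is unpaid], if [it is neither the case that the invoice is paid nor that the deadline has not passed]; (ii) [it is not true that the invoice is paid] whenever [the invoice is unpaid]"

Statement 1 T; Statement 2 F

Statement 1: Formalization: not Q iff ((not P or Q) -> ((not P xor Q) iff not P))

not Q = not True = False
not P = not True = False
not P or Q = False or True = True
not P = not True = False
not P xor Q = False xor True = True
not P = not True = False
(not P xor Q) iff not P = True iff False = False
(not P or Q) -> ((not P xor Q) iff not P) = True -> False = False
not Q iff ((not P or Q) -> ((not P xor Q) iff not P)) = False iff False = True
Thus Statement 1 is true.

Statement 2: This is ((Q nor not P) -> not Q) xor (not Q -> not Q).

not P = not True = False
Q nor not P = True nor False = False
not Q = not True = False
(Q nor not P) -> not Q = False -> False = True
not Q = not True = False
not Q = not True = False
not Q -> not Q = False -> False = True
((Q nor not P) -> not Q) xor (not Q -> not Q) = True xor True = False
So Statement 2 is false.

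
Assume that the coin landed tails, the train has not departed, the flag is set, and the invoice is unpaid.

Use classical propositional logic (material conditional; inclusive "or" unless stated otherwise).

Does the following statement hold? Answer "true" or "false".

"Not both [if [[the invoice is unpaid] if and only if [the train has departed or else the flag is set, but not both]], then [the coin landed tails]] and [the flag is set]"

false

Let G = "the invoice is paid" (F), Q = "the train has departed" (F), L = "the flag is set" (T), K = "the coin landed heads" (F).
In symbols: ((¬G ↔ (Q ⊕ L)) → ¬K) ↑ L

¬G = ¬F = T
Q ⊕ L = F ⊕ T = T
¬G ↔ (Q ⊕ L) = T ↔ T = T
¬K = ¬F = T
(¬G ↔ (Q ⊕ L)) → ¬K = T → T = T
((¬G ↔ (Q ⊕ L)) → ¬K) ↑ L = T ↑ T = F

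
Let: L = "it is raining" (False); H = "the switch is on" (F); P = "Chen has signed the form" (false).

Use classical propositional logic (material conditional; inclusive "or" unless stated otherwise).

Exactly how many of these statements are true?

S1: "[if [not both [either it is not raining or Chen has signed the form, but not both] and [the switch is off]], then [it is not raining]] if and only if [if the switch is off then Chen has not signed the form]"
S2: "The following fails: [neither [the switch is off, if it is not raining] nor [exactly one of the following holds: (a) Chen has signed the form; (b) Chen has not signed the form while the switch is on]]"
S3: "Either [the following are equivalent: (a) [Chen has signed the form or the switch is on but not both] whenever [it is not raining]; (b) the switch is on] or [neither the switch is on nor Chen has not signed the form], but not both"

S1: In symbols: (((not L xor P) nand not H) -> not L) iff (not H -> not P)

not L = not False = True
not L xor P = True xor False = True
not H = not False = True
(not L xor P) nand not H = True nand True = False
not L = not False = True
((not L xor P) nand not H) -> not L = False -> True = True
not H = not False = True
not P = not False = True
not H -> not P = True -> True = True
(((not L xor P) nand not H) -> not L) iff (not H -> not P) = True iff True = True
Hence S1 is true.

S2: Formalization: not ((not L -> not H) nor (P xor (not P and H)))

not L = not False = True
not H = not False = True
not L -> not H = True -> True = True
not P = not False = True
not P and H = True and False = False
P xor (not P and H) = False xor False = False
(not L -> not H) nor (P xor (not P and H)) = True nor False = False
not ((not L -> not H) nor (P xor (not P and H))) = not False = True
Thus S2 is true.

S3: Formalization: ((not L -> (P xor H)) iff H) xor (H nor not P)

not L = not False = True
P xor H = False xor False = False
not L -> (P xor H) = True -> False = False
(not L -> (P xor H)) iff H = False iff False = True
not P = not False = True
H nor not P = False nor True = False
((not L -> (P xor H)) iff H) xor (H nor not P) = True xor False = True
Thus S3 is true.

3 of the 3 statements are true (S1, S2, S3).

3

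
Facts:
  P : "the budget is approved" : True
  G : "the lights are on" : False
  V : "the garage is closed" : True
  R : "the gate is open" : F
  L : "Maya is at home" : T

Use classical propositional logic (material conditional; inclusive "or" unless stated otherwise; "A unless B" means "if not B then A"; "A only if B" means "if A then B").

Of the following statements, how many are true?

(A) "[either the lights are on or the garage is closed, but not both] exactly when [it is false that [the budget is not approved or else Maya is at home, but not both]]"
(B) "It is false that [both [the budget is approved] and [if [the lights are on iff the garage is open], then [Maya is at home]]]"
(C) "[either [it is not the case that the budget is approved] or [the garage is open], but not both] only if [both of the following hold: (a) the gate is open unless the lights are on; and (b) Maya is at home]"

(A): Parsed as (G xor V) iff not (not P xor L)

G xor V = False xor True = True
not P = not True = False
not P xor L = False xor True = True
not (not P xor L) = not True = False
(G xor V) iff not (not P xor L) = True iff False = False
So (A) is false.

(B): Formalization: not (P and ((G iff not V) -> L))

not V = not True = False
G iff not V = False iff False = True
(G iff not V) -> L = True -> True = True
P and ((G iff not V) -> L) = True and True = True
not (P and ((G iff not V) -> L)) = not True = False
So (B) is false.

(C): Parsed as (not P xor not V) -> ((R or G) and L)

not P = not True = False
not V = not True = False
not P xor not V = False xor False = False
R or G = False or False = False
(R or G) and L = False and True = False
(not P xor not V) -> ((R or G) and L) = False -> False = True
Thus (C) is true.

Count: 1.

1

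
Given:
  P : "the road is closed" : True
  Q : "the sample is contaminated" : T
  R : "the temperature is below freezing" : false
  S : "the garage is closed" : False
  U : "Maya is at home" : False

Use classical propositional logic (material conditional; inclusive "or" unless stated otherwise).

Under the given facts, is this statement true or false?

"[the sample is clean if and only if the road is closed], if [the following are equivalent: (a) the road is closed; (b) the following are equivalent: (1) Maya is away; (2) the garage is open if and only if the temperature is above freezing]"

This is (P <-> (~U <-> (~S <-> ~R))) -> (~Q <-> P).

~U = ~F = T
~S = ~F = T
~R = ~F = T
~S <-> ~R = T <-> T = T
~U <-> (~S <-> ~R) = T <-> T = T
P <-> (~U <-> (~S <-> ~R)) = T <-> T = T
~Q = ~T = F
~Q <-> P = F <-> T = F
(P <-> (~U <-> (~S <-> ~R))) -> (~Q <-> P) = T -> F = F

The statement is false.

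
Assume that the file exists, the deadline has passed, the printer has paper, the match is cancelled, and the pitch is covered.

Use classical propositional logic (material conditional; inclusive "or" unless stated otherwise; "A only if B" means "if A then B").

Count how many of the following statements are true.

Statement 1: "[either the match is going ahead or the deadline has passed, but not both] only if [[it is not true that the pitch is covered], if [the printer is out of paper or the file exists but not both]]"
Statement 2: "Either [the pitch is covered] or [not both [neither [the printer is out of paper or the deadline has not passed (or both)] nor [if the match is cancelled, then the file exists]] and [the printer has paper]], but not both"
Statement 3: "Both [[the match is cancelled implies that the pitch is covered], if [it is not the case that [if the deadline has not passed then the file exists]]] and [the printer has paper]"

1

Let S = "the match is cancelled" (True), Q = "the deadline has passed" (True), R = "the printer has paper" (True), P = "the file exists" (True), U = "the pitch is covered" (True).

Statement 1: This is (not S xor Q) -> ((not R xor P) -> not U).

not S = not True = False
not S xor Q = False xor True = True
not R = not True = False
not R xor P = False xor True = True
not U = not True = False
(not R xor P) -> not U = True -> False = False
(not S xor Q) -> ((not R xor P) -> not U) = True -> False = False
Hence Statement 1 is false.

Statement 2: In symbols: U xor (((not R or not Q) nor (S -> P)) nand R)

not R = not True = False
not Q = not True = False
not R or not Q = False or False = False
S -> P = True -> True = True
(not R or not Q) nor (S -> P) = False nor True = False
((not R or not Q) nor (S -> P)) nand R = False nand True = True
U xor (((not R or not Q) nor (S -> P)) nand R) = True xor True = False
Thus Statement 2 is false.

Statement 3: Formalization: (not (not Q -> P) -> (S -> U)) and R

not Q = not True = False
not Q -> P = False -> True = True
not (not Q -> P) = not True = False
S -> U = True -> True = True
not (not Q -> P) -> (S -> U) = False -> True = True
(not (not Q -> P) -> (S -> U)) and R = True and True = True
So Statement 3 is true.

True statements: 1 (Statement 3).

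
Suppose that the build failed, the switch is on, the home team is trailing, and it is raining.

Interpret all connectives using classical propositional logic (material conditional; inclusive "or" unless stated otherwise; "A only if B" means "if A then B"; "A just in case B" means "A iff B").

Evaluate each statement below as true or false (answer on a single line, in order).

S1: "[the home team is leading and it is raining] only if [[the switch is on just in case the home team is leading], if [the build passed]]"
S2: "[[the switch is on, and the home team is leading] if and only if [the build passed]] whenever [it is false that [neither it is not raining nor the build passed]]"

Let K = "the home team is leading" (F), D = "it is raining" (T), M = "the build passed" (F), P = "the switch is on" (T).

S1: Formalization: (K ∧ D) → (M → (P ↔ K))

K ∧ D = F ∧ T = F
P ↔ K = T ↔ F = F
M → (P ↔ K) = F → F = T
(K ∧ D) → (M → (P ↔ K)) = F → T = T
Thus S1 is true.

S2: In symbols: ¬(¬D ↓ M) → ((P ∧ K) ↔ M)

¬D = ¬T = F
¬D ↓ M = F ↓ F = T
¬(¬D ↓ M) = ¬T = F
P ∧ K = T ∧ F = F
(P ∧ K) ↔ M = F ↔ F = T
¬(¬D ↓ M) → ((P ∧ K) ↔ M) = F → T = T
Hence S2 is true.

S1 True; S2 True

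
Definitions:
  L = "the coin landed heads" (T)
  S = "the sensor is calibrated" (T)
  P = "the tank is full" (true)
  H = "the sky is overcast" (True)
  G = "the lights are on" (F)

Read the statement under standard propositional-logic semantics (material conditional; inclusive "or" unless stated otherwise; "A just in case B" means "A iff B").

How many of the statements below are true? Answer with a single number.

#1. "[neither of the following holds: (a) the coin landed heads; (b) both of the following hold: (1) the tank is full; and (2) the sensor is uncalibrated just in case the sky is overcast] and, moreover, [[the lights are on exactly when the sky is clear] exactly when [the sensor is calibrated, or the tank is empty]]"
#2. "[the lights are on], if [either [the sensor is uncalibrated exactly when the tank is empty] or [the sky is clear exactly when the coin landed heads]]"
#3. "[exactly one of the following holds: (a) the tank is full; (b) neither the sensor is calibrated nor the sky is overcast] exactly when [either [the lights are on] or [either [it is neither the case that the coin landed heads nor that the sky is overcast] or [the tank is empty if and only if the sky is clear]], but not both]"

#1: Parsed as (L nor (P & (~S <-> H))) & ((G <-> ~H) <-> (S | ~P))

~S = ~T = F
~S <-> H = F <-> T = F
P & (~S <-> H) = T & F = F
L nor (P & (~S <-> H)) = T nor F = F
~H = ~T = F
G <-> ~H = F <-> F = T
~P = ~T = F
S | ~P = T | F = T
(G <-> ~H) <-> (S | ~P) = T <-> T = T
(L nor (P & (~S <-> H))) & ((G <-> ~H) <-> (S | ~P)) = F & T = F
Thus #1 is false.

#2: This is ((~S <-> ~P) | (~H <-> L)) -> G.

~S = ~T = F
~P = ~T = F
~S <-> ~P = F <-> F = T
~H = ~T = F
~H <-> L = F <-> T = F
(~S <-> ~P) | (~H <-> L) = T | F = T
((~S <-> ~P) | (~H <-> L)) -> G = T -> F = F
Hence #2 is false.

#3: In symbols: (P xor (S nor H)) <-> (G xor ((L nor H) | (~P <-> ~H)))

S nor H = T nor T = F
P xor (S nor H) = T xor F = T
L nor H = T nor T = F
~P = ~T = F
~H = ~T = F
~P <-> ~H = F <-> F = T
(L nor H) | (~P <-> ~H) = F | T = T
G xor ((L nor H) | (~P <-> ~H)) = F xor T = T
(P xor (S nor H)) <-> (G xor ((L nor H) | (~P <-> ~H))) = T <-> T = T
Hence #3 is true.

True statements: 1.

1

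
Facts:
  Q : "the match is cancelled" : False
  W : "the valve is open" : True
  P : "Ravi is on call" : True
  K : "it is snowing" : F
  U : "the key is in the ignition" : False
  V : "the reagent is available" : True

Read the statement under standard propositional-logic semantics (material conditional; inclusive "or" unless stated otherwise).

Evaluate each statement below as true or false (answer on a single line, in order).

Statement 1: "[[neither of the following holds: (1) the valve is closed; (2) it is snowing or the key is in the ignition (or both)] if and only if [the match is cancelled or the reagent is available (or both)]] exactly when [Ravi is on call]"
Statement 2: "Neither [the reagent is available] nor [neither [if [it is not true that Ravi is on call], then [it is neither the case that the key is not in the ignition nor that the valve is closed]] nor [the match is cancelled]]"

Statement 1: This is ((~W nor (K | U)) <-> (Q | V)) <-> P.

~W = ~T = F
K | U = F | F = F
~W nor (K | U) = F nor F = T
Q | V = F | T = T
(~W nor (K | U)) <-> (Q | V) = T <-> T = T
((~W nor (K | U)) <-> (Q | V)) <-> P = T <-> T = T
Hence Statement 1 is true.

Statement 2: In symbols: V nor ((~P -> (~U nor ~W)) nor Q)

~P = ~T = F
~U = ~F = T
~W = ~T = F
~U nor ~W = T nor F = F
~P -> (~U nor ~W) = F -> F = T
(~P -> (~U nor ~W)) nor Q = T nor F = F
V nor ((~P -> (~U nor ~W)) nor Q) = T nor F = F
So Statement 2 is false.

Statement 1 T / Statement 2 F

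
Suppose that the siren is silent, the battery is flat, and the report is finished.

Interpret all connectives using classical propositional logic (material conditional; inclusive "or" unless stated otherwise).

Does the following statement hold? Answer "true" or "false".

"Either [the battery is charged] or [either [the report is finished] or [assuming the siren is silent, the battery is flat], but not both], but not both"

false

Let Q = "the battery is charged" (F), R = "the report is finished" (T), P = "the siren is sounding" (F).
Parsed as Q xor (R xor (~P -> ~Q))

~P = ~F = T
~Q = ~F = T
~P -> ~Q = T -> T = T
R xor (~P -> ~Q) = T xor T = F
Q xor (R xor (~P -> ~Q)) = F xor F = F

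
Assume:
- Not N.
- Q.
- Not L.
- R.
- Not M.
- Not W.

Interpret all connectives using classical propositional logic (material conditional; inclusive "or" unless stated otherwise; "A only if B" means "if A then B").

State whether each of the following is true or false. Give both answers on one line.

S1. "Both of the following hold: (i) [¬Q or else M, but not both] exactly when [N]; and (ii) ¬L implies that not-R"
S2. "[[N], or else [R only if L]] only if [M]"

S1 False / S2 True

S1: Formalization: ((~Q xor M) <-> N) & (~L -> ~R)

~Q = ~T = F
~Q xor M = F xor F = F
(~Q xor M) <-> N = F <-> F = T
~L = ~F = T
~R = ~T = F
~L -> ~R = T -> F = F
((~Q xor M) <-> N) & (~L -> ~R) = T & F = F
So S1 is false.

S2: Formalization: (N | (R -> L)) -> M

R -> L = T -> F = F
N | (R -> L) = F | F = F
(N | (R -> L)) -> M = F -> F = T
Thus S2 is true.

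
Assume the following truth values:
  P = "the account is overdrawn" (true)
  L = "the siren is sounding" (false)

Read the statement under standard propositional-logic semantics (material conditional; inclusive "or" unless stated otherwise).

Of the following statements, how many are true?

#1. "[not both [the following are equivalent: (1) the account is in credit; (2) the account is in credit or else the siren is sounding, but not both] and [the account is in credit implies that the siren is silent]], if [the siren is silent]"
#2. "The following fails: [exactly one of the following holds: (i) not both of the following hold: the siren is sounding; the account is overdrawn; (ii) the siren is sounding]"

#1: In symbols: ¬L → ((¬P ↔ (¬P ⊕ L)) ↑ (¬P → ¬L))

¬L = ¬F = T
¬P = ¬T = F
¬P = ¬T = F
¬P ⊕ L = F ⊕ F = F
¬P ↔ (¬P ⊕ L) = F ↔ F = T
¬P = ¬T = F
¬L = ¬F = T
¬P → ¬L = F → T = T
(¬P ↔ (¬P ⊕ L)) ↑ (¬P → ¬L) = T ↑ T = F
¬L → ((¬P ↔ (¬P ⊕ L)) ↑ (¬P → ¬L)) = T → F = F
Thus #1 is false.

#2: Formalization: ¬((L ↑ P) ⊕ L)

L ↑ P = F ↑ T = T
(L ↑ P) ⊕ L = T ⊕ F = T
¬((L ↑ P) ⊕ L) = ¬T = F
Thus #2 is false.

Count: 0.

0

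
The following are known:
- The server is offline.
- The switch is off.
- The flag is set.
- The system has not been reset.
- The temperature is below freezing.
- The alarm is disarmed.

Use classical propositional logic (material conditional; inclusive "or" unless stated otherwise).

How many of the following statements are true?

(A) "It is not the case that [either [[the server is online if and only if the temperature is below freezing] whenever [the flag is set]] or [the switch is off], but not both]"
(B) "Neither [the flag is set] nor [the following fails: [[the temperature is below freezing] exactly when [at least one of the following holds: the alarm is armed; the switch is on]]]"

Let R = "the flag is set" (True), S = "the server is online" (False), U = "the temperature is below freezing" (True), K = "the switch is on" (False), Q = "the alarm is armed" (False).

(A): Formalization: not ((R -> (S iff U)) xor not K)

S iff U = False iff True = False
R -> (S iff U) = True -> False = False
not K = not False = True
(R -> (S iff U)) xor not K = False xor True = True
not ((R -> (S iff U)) xor not K) = not True = False
So (A) is false.

(B): Formalization: R nor not (U iff (Q or K))

Q or K = False or False = False
U iff (Q or K) = True iff False = False
not (U iff (Q or K)) = not False = True
R nor not (U iff (Q or K)) = True nor True = False
Thus (B) is false.

Count: 0.

0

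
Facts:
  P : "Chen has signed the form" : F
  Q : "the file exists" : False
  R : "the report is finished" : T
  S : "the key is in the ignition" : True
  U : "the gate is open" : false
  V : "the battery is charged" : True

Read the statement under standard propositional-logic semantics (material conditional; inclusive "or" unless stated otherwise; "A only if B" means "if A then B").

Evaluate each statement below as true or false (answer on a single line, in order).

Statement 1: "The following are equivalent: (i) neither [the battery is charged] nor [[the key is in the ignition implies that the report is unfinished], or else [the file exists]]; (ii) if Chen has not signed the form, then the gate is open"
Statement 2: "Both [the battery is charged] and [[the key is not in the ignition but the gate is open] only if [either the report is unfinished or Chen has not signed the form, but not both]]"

Statement 1 True / Statement 2 True

Statement 1: This is (V ↓ ((S → ¬R) ∨ Q)) ↔ (¬P → U).

¬R = ¬T = F
S → ¬R = T → F = F
(S → ¬R) ∨ Q = F ∨ F = F
V ↓ ((S → ¬R) ∨ Q) = T ↓ F = F
¬P = ¬F = T
¬P → U = T → F = F
(V ↓ ((S → ¬R) ∨ Q)) ↔ (¬P → U) = F ↔ F = T
Thus Statement 1 is true.

Statement 2: Formalization: V ∧ ((¬S ∧ U) → (¬R ⊕ ¬P))

¬S = ¬T = F
¬S ∧ U = F ∧ F = F
¬R = ¬T = F
¬P = ¬F = T
¬R ⊕ ¬P = F ⊕ T = T
(¬S ∧ U) → (¬R ⊕ ¬P) = F → T = T
V ∧ ((¬S ∧ U) → (¬R ⊕ ¬P)) = T ∧ T = T
Thus Statement 2 is true.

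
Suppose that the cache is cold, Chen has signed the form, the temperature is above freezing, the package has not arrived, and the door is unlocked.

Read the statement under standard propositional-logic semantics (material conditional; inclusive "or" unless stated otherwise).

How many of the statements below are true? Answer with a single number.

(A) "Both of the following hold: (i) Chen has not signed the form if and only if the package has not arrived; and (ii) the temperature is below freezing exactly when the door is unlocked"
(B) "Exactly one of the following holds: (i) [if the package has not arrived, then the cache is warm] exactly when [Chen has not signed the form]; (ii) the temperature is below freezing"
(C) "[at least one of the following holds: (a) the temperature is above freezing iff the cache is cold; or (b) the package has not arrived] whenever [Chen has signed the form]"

Let Q = "Chen has signed the form" (T), S = "the package has arrived" (F), R = "the temperature is below freezing" (F), U = "the door is locked" (F), P = "the cache is warm" (F).

(A): Formalization: (¬Q ↔ ¬S) ∧ (R ↔ ¬U)

¬Q = ¬T = F
¬S = ¬F = T
¬Q ↔ ¬S = F ↔ T = F
¬U = ¬F = T
R ↔ ¬U = F ↔ T = F
(¬Q ↔ ¬S) ∧ (R ↔ ¬U) = F ∧ F = F
Thus (A) is false.

(B): Parsed as ((¬S → P) ↔ ¬Q) ⊕ R

¬S = ¬F = T
¬S → P = T → F = F
¬Q = ¬T = F
(¬S → P) ↔ ¬Q = F ↔ F = T
((¬S → P) ↔ ¬Q) ⊕ R = T ⊕ F = T
Thus (B) is true.

(C): This is Q → ((¬R ↔ ¬P) ∨ ¬S).

¬R = ¬F = T
¬P = ¬F = T
¬R ↔ ¬P = T ↔ T = T
¬S = ¬F = T
(¬R ↔ ¬P) ∨ ¬S = T ∨ T = T
Q → ((¬R ↔ ¬P) ∨ ¬S) = T → T = T
Thus (C) is true.

2 of the 3 statements are true ((B), (C)).

2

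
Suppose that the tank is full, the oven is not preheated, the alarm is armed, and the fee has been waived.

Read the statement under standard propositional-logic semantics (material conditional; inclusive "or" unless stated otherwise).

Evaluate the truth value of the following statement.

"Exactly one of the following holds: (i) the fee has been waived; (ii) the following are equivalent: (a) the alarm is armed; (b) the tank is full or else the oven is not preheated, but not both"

Let S = "the fee has been waived" (T), R = "the alarm is armed" (T), P = "the tank is full" (T), Q = "the oven is preheated" (F).
Formalization: S xor (R <-> (P xor ~Q))

~Q = ~F = T
P xor ~Q = T xor T = F
R <-> (P xor ~Q) = T <-> F = F
S xor (R <-> (P xor ~Q)) = T xor F = T

The statement is true.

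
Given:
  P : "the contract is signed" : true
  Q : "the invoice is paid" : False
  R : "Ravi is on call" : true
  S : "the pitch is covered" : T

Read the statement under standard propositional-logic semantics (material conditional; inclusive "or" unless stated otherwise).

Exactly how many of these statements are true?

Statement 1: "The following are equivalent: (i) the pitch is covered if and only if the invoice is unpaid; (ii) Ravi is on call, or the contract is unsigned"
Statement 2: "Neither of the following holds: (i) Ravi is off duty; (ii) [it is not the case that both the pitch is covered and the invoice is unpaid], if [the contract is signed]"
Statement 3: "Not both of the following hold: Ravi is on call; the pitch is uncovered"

Statement 1: This is (S <-> ~Q) <-> (R | ~P).

~Q = ~F = T
S <-> ~Q = T <-> T = T
~P = ~T = F
R | ~P = T | F = T
(S <-> ~Q) <-> (R | ~P) = T <-> T = T
Thus Statement 1 is true.

Statement 2: Formalization: ~R nor (P -> (S nand ~Q))

~R = ~T = F
~Q = ~F = T
S nand ~Q = T nand T = F
P -> (S nand ~Q) = T -> F = F
~R nor (P -> (S nand ~Q)) = F nor F = T
So Statement 2 is true.

Statement 3: In symbols: R nand ~S

~S = ~T = F
R nand ~S = T nand F = T
So Statement 3 is true.

True statements: 3.

3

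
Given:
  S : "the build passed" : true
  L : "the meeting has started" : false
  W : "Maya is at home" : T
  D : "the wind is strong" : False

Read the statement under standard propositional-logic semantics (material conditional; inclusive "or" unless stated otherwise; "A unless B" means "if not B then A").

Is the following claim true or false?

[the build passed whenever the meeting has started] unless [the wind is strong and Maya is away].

True

Values: L=False, S=True, D=False, W=True.
Parsed as (L -> S) or (D and not W)

L -> S = False -> True = True
not W = not True = False
D and not W = False and False = False
(L -> S) or (D and not W) = True or False = True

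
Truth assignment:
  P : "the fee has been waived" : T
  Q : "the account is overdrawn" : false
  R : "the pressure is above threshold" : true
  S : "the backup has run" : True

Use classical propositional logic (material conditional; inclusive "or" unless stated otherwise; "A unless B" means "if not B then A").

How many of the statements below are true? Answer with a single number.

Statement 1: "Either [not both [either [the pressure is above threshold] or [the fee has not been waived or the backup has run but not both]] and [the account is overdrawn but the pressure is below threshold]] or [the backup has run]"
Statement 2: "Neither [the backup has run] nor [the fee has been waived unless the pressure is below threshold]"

1

Statement 1: In symbols: ((R or (not P xor S)) nand (Q and not R)) or S

not P = not True = False
not P xor S = False xor True = True
R or (not P xor S) = True or True = True
not R = not True = False
Q and not R = False and False = False
(R or (not P xor S)) nand (Q and not R) = True nand False = True
((R or (not P xor S)) nand (Q and not R)) or S = True or True = True
So Statement 1 is true.

Statement 2: In symbols: S nor (P or not R)

not R = not True = False
P or not R = True or False = True
S nor (P or not R) = True nor True = False
So Statement 2 is false.

Count: 1.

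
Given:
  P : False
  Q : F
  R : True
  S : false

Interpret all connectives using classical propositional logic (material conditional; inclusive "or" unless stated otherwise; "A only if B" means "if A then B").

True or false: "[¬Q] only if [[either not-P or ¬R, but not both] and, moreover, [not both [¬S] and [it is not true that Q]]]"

Parsed as ~Q -> ((~P xor ~R) & (~S nand ~Q))

~Q = ~F = T
~P = ~F = T
~R = ~T = F
~P xor ~R = T xor F = T
~S = ~F = T
~Q = ~F = T
~S nand ~Q = T nand T = F
(~P xor ~R) & (~S nand ~Q) = T & F = F
~Q -> ((~P xor ~R) & (~S nand ~Q)) = T -> F = F

False.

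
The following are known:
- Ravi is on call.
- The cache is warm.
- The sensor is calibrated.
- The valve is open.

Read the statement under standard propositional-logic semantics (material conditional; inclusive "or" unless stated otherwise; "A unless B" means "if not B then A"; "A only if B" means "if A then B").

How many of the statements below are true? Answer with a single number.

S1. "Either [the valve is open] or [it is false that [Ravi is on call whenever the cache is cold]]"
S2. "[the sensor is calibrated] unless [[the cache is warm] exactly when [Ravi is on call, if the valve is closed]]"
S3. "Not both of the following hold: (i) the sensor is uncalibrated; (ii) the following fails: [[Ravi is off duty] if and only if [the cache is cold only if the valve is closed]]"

Let S = "the valve is open" (True), Q = "the cache is warm" (True), H = "Ravi is on call" (True), L = "the sensor is calibrated" (True).

S1: This is S or not (not Q -> H).

not Q = not True = False
not Q -> H = False -> True = True
not (not Q -> H) = not True = False
S or not (not Q -> H) = True or False = True
Thus S1 is true.

S2: This is L or (Q iff (not S -> H)).

not S = not True = False
not S -> H = False -> True = True
Q iff (not S -> H) = True iff True = True
L or (Q iff (not S -> H)) = True or True = True
So S2 is true.

S3: Formalization: not L nand not (not H iff (not Q -> not S))

not L = not True = False
not H = not True = False
not Q = not True = False
not S = not True = False
not Q -> not S = False -> False = True
not H iff (not Q -> not S) = False iff True = False
not (not H iff (not Q -> not S)) = not False = True
not L nand not (not H iff (not Q -> not S)) = False nand True = True
Thus S3 is true.

Count: 3.

3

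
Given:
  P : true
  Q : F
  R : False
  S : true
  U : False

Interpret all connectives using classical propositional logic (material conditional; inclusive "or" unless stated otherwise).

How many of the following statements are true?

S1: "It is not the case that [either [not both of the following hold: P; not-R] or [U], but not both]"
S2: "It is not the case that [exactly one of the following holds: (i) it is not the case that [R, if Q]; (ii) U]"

2

S1: This is ¬((P ↑ ¬R) ⊕ U).

¬R = ¬F = T
P ↑ ¬R = T ↑ T = F
(P ↑ ¬R) ⊕ U = F ⊕ F = F
¬((P ↑ ¬R) ⊕ U) = ¬F = T
Thus S1 is true.

S2: In symbols: ¬(¬(Q → R) ⊕ U)

Q → R = F → F = T
¬(Q → R) = ¬T = F
¬(Q → R) ⊕ U = F ⊕ F = F
¬(¬(Q → R) ⊕ U) = ¬F = T
Hence S2 is true.

2 of the 2 statements are true.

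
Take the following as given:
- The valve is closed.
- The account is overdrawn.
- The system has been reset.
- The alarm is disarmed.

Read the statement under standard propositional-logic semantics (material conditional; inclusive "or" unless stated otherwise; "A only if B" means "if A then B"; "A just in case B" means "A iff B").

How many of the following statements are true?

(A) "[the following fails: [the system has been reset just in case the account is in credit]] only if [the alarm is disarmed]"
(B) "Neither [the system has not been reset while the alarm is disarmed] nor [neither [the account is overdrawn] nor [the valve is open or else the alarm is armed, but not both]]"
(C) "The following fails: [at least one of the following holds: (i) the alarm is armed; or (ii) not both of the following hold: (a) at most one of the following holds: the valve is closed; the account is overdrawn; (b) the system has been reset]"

2

Let R = "the system has been reset" (T), Q = "the account is overdrawn" (T), S = "the alarm is armed" (F), P = "the valve is open" (F).

(A): This is ¬(R ↔ ¬Q) → ¬S.

¬Q = ¬T = F
R ↔ ¬Q = T ↔ F = F
¬(R ↔ ¬Q) = ¬F = T
¬S = ¬F = T
¬(R ↔ ¬Q) → ¬S = T → T = T
So (A) is true.

(B): Formalization: (¬R ∧ ¬S) ↓ (Q ↓ (P ⊕ S))

¬R = ¬T = F
¬S = ¬F = T
¬R ∧ ¬S = F ∧ T = F
P ⊕ S = F ⊕ F = F
Q ↓ (P ⊕ S) = T ↓ F = F
(¬R ∧ ¬S) ↓ (Q ↓ (P ⊕ S)) = F ↓ F = T
Thus (B) is true.

(C): Formalization: ¬(S ∨ ((¬P ↑ Q) ↑ R))

¬P = ¬F = T
¬P ↑ Q = T ↑ T = F
(¬P ↑ Q) ↑ R = F ↑ T = T
S ∨ ((¬P ↑ Q) ↑ R) = F ∨ T = T
¬(S ∨ ((¬P ↑ Q) ↑ R)) = ¬T = F
Thus (C) is false.

Count: 2.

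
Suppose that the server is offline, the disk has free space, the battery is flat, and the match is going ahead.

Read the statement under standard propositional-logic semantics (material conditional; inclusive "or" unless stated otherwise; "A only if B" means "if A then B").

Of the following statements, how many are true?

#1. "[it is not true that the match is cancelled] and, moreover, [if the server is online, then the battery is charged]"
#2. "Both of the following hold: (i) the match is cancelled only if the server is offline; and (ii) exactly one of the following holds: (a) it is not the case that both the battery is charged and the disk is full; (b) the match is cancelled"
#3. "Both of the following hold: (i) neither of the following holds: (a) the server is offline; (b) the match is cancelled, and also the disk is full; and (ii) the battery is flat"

2

Let S = "the match is cancelled" (False), P = "the server is online" (False), R = "the battery is charged" (False), Q = "the disk is full" (False).

#1: Parsed as not S and (P -> R)

not S = not False = True
P -> R = False -> False = True
not S and (P -> R) = True and True = True
So #1 is true.

#2: Parsed as (S -> not P) and ((R nand Q) xor S)

not P = not False = True
S -> not P = False -> True = True
R nand Q = False nand False = True
(R nand Q) xor S = True xor False = True
(S -> not P) and ((R nand Q) xor S) = True and True = True
So #2 is true.

#3: Parsed as (not P nor (S and Q)) and not R

not P = not False = True
S and Q = False and False = False
not P nor (S and Q) = True nor False = False
not R = not False = True
(not P nor (S and Q)) and not R = False and True = False
So #3 is false.

2 of the 3 statements are true (#1, #2).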